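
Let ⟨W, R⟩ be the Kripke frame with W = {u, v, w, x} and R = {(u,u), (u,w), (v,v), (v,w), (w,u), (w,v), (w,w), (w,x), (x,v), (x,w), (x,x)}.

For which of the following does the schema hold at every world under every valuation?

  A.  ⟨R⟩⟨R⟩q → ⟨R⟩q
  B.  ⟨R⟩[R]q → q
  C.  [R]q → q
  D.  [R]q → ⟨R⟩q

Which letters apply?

R is reflexive: each world relates to itself.
R is not symmetric: x R v but not v R x.
R is not transitive: u R w and w R v but not u R v.
R is serial: every world has an R-successor.
(A) ⟨R⟩⟨R⟩q → ⟨R⟩q (the dual of axiom 4) characterises the transitive frames. R is not transitive — not valid.
(B) ⟨R⟩[R]q → q is the dual of axiom B, which corresponds to symmetry. R is not symmetric — not valid.
(C) [R]q → q is axiom T; it is valid on a frame exactly when R is reflexive. R is reflexive, so valid.
(D) [R]q → ⟨R⟩q is axiom D, which corresponds to seriality. R is serial — valid.

C, D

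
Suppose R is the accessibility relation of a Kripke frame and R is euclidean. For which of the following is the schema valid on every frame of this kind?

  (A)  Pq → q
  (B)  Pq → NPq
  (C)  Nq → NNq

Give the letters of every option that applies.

B

(A) Pq → q (the converse of T) corresponds to R being a subset of the identity. Such an R need not be a subset of the identity, so not valid.
(B) axiom 5: valid iff R is euclidean. Every such R is euclidean — valid.
(C) axiom 4: valid iff R is transitive. Such an R need not be transitive — not valid.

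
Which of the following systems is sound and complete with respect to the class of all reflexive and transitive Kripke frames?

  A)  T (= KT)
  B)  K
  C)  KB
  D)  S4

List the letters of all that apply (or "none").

D

(A) T (= KT) is determined by the class of reflexive frames.
(B) K is determined by the class of arbitrary frames.
(C) KB is determined by the class of symmetric frames.
(D) S4 is determined by exactly this class.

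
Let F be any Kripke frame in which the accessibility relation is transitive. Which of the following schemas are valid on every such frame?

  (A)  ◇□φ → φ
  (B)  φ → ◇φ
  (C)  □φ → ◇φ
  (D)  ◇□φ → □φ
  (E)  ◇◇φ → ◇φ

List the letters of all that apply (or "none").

(A) ◇□φ → φ is the dual of axiom B, which corresponds to symmetry. Such an R need not be symmetric — not valid.
(B) the dual of axiom T: valid iff R is reflexive. Such an R need not be reflexive — not valid.
(C) □φ → ◇φ (axiom D) characterises the serial frames. Such an R need not be serial — not valid.
(D) ◇□φ → □φ is the dual of axiom 5; it is valid on a frame exactly when R is euclidean. Such an R need not be euclidean, so not valid.
(E) ◇◇φ → ◇φ is the dual of axiom 4, which corresponds to transitivity. Every such R is transitive — valid.

E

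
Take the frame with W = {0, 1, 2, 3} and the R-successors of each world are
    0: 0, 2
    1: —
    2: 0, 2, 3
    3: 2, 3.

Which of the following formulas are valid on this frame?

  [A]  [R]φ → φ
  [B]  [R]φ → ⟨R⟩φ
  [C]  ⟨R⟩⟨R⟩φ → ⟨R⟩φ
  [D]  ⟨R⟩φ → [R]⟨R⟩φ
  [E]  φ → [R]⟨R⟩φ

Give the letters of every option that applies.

R is not reflexive: not 1 R 1.
R is symmetric: every R-edge is matched by its reverse.
R is not transitive: 0 R 2 and 2 R 3 but not 0 R 3.
R is not euclidean: 2 R 0 and 2 R 3 but not 0 R 3.
R is not serial: 1 has no R-successor.
(A) [R]φ → φ is axiom T, which corresponds to reflexivity. R is not reflexive — not valid.
(B) axiom D: valid iff R is serial. R is not serial — not valid.
(C) ⟨R⟩⟨R⟩φ → ⟨R⟩φ is the dual of axiom 4, which corresponds to transitivity. R is not transitive — not valid.
(D) ⟨R⟩φ → [R]⟨R⟩φ (axiom 5) characterises the euclidean frames. R is not euclidean — not valid.
(E) φ → [R]⟨R⟩φ is axiom B; it is valid on a frame exactly when R is symmetric. R is symmetric, so valid.

E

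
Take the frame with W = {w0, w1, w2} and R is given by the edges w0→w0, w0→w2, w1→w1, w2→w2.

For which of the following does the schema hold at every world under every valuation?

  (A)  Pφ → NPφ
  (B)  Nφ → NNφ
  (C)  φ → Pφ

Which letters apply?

B, C

R is reflexive: each world relates to itself.
R is transitive: R is closed under composition.
R is not euclidean: w0 R w2 and w0 R w0 but not w2 R w0.
(A) axiom 5: valid iff R is euclidean. R is not euclidean — not valid.
(B) Nφ → NNφ is axiom 4; it is valid on a frame exactly when R is transitive. R is transitive, so valid.
(C) φ → Pφ is the dual of axiom T, which corresponds to reflexivity. R is reflexive — valid.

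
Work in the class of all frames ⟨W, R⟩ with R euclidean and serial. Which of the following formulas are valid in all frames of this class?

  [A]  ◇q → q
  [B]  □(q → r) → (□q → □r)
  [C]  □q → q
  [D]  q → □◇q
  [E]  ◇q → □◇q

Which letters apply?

B, E

(A) ◇q → q is the converse of T; it holds exactly when R ⊆ identity. Such an R need not be a subset of the identity — not valid.
(B) □(q → r) → (□q → □r) is axiom K, valid on every Kripke frame — valid.
(C) □q → q (axiom T) characterises the reflexive frames. Such an R need not be reflexive — not valid.
(D) q → □◇q (axiom B) characterises the symmetric frames. Such an R need not be symmetric — not valid.
(E) ◇q → □◇q is axiom 5; it is valid on a frame exactly when R is euclidean. Every such R is euclidean, so valid.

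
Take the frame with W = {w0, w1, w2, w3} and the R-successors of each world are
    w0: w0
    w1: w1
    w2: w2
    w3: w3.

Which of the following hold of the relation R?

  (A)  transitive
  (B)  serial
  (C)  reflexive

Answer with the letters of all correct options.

(A) transitive: R is closed under composition.
(B) serial: every world has an R-successor.
(C) reflexive: each world relates to itself.

A, B, C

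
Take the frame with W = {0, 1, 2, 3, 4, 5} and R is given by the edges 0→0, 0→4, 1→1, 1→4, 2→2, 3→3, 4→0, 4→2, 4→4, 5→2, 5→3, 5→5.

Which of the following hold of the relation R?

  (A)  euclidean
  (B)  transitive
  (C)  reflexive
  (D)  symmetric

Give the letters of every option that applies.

C

(A) not euclidean: 1 R 4 and 1 R 1 but not 4 R 1.
(B) not transitive: 0 R 4 and 4 R 2 but not 0 R 2.
(C) reflexive: each world relates to itself.
(D) not symmetric: 1 R 4 but not 4 R 1.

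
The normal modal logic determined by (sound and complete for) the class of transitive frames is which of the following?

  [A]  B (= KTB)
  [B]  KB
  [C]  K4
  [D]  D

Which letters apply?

C

(A) B (= KTB) is determined by the class of reflexive and symmetric frames.
(B) KB is determined by the class of symmetric frames.
(C) K4 is determined by exactly this class.
(D) D is determined by the class of serial frames.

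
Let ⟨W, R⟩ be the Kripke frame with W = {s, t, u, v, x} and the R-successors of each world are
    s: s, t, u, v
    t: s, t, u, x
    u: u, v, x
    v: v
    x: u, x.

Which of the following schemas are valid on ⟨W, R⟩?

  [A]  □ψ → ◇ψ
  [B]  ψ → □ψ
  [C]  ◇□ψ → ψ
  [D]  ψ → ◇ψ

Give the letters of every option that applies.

R is reflexive: each world relates to itself.
R is not symmetric: s R u but not u R s.
R is serial: every world has an R-successor.
R is not a subset of the identity: s R t with s ≠ t.
(A) □ψ → ◇ψ is axiom D; it is valid on a frame exactly when R is serial. R is serial, so valid.
(B) ψ → □ψ is valid only on frames where every R-edge is a self-loop. Here R ⊄ identity — not valid.
(C) ◇□ψ → ψ is the dual of axiom B, which corresponds to symmetry. R is not symmetric — not valid.
(D) ψ → ◇ψ (the dual of axiom T) characterises the reflexive frames. R is reflexive — valid.

A, D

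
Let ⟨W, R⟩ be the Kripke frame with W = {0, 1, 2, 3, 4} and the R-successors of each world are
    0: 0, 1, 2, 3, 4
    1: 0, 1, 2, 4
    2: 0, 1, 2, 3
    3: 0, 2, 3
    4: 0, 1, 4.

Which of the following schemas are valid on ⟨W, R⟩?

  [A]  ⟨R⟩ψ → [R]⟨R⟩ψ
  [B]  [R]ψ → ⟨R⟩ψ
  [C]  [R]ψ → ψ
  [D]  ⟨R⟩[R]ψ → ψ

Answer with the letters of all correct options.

R is reflexive: each world relates to itself.
R is symmetric: every R-edge is matched by its reverse.
R is not euclidean: 0 R 1 and 0 R 3 but not 1 R 3.
R is serial: every world has an R-successor.
(A) ⟨R⟩ψ → [R]⟨R⟩ψ is axiom 5, which corresponds to the euclidean property. R is not euclidean — not valid.
(B) [R]ψ → ⟨R⟩ψ is axiom D, which corresponds to seriality. R is serial — valid.
(C) [R]ψ → ψ is axiom T; it is valid on a frame exactly when R is reflexive. R is reflexive, so valid.
(D) the dual of axiom B: valid iff R is symmetric. R is symmetric — valid.

B, C, D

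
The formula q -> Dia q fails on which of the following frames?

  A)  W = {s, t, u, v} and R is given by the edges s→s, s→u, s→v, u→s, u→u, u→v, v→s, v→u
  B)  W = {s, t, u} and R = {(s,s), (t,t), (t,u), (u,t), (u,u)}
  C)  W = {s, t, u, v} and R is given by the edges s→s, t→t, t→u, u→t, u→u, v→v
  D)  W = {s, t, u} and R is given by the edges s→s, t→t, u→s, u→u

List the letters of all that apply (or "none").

A

The schema q -> Dia q is the dual of axiom T; it is valid on a frame iff R is reflexive.
(A) R is not reflexive (not t R t), so the schema fails here.
(B) R is reflexive (each world relates to itself), so the schema is valid here.
(C) R is reflexive (each world relates to itself), so the schema is valid here.
(D) R is reflexive (each world relates to itself), so the schema is valid here.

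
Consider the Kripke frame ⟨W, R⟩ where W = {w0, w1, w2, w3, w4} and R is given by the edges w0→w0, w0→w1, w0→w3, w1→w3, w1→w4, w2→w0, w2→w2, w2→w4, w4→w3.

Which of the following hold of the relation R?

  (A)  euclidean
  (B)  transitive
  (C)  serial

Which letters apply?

(A) not euclidean: w0 R w1 and w0 R w0 but not w1 R w0.
(B) not transitive: w0 R w1 and w1 R w4 but not w0 R w4.
(C) not serial: w3 has no R-successor.

none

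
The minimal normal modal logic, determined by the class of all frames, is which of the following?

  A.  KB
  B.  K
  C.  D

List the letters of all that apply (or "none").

B

(A) KB is determined by the class of symmetric frames.
(B) K is determined by exactly this class.
(C) D is determined by the class of serial frames.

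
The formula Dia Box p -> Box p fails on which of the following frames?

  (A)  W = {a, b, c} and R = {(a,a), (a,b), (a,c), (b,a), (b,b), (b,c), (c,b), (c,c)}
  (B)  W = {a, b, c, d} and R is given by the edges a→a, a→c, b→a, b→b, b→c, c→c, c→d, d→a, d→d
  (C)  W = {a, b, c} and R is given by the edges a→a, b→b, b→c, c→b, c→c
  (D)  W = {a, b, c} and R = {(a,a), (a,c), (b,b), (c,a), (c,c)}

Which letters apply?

The schema Dia Box p -> Box p is the dual of axiom 5; it is valid on a frame iff R is euclidean.
(A) R is not euclidean (a R c and a R a but not c R a), so the schema fails here.
(B) R is not euclidean (a R c and a R a but not c R a), so the schema fails here.
(C) R is euclidean (any two R-successors of the same world are R-related), so the schema is valid here.
(D) R is euclidean (any two R-successors of the same world are R-related), so the schema is valid here.

A, B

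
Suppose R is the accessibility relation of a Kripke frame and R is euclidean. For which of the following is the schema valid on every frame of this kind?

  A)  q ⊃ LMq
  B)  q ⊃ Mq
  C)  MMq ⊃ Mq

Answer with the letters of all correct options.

none

(A) q ⊃ LMq (axiom B) characterises the symmetric frames. Such an R need not be symmetric — not valid.
(B) q ⊃ Mq (the dual of axiom T) characterises the reflexive frames. Such an R need not be reflexive — not valid.
(C) MMq ⊃ Mq is the dual of axiom 4; it is valid on a frame exactly when R is transitive. Such an R need not be transitive, so not valid.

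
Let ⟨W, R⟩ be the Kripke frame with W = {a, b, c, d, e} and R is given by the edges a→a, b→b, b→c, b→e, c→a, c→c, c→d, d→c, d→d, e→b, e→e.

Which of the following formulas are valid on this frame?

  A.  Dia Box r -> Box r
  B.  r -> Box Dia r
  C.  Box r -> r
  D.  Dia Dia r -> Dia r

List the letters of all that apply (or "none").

C

R is reflexive: each world relates to itself.
R is not symmetric: b R c but not c R b.
R is not transitive: b R c and c R a but not b R a.
R is not euclidean: b R c and b R b but not c R b.
(A) Dia Box r -> Box r (the dual of axiom 5) characterises the euclidean frames. R is not euclidean — not valid.
(B) r -> Box Dia r is axiom B; it is valid on a frame exactly when R is symmetric. R is not symmetric, so not valid.
(C) Box r -> r (axiom T) characterises the reflexive frames. R is reflexive — valid.
(D) Dia Dia r -> Dia r is the dual of axiom 4; it is valid on a frame exactly when R is transitive. R is not transitive, so not valid.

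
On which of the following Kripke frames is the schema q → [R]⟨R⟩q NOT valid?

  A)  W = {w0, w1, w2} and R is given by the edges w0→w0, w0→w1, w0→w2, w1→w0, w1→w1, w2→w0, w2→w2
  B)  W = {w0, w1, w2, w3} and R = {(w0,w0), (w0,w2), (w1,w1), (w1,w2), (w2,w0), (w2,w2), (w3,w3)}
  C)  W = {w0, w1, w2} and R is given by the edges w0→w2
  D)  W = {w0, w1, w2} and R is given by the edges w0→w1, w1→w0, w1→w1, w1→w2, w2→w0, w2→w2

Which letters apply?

B, C, D

The schema q → [R]⟨R⟩q is axiom B; it is valid on a frame iff R is symmetric.
(A) R is symmetric (every R-edge is matched by its reverse), so the schema is valid here.
(B) R is not symmetric (w1 R w2 but not w2 R w1), so the schema fails here.
(C) R is not symmetric (w0 R w2 but not w2 R w0), so the schema fails here.
(D) R is not symmetric (w1 R w2 but not w2 R w1), so the schema fails here.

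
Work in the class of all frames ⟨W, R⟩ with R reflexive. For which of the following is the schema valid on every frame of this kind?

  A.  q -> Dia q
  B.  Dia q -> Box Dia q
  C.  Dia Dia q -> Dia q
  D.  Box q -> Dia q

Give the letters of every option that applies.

A, D

A reflexive relation is serial.
(A) q -> Dia q is the dual of axiom T; it is valid on a frame exactly when R is reflexive. Every such R is reflexive, so valid.
(B) axiom 5: valid iff R is euclidean. Such an R need not be euclidean — not valid.
(C) Dia Dia q -> Dia q is the dual of axiom 4, which corresponds to transitivity. Such an R need not be transitive — not valid.
(D) Box q -> Dia q (axiom D) characterises the serial frames. Every such R is serial — valid.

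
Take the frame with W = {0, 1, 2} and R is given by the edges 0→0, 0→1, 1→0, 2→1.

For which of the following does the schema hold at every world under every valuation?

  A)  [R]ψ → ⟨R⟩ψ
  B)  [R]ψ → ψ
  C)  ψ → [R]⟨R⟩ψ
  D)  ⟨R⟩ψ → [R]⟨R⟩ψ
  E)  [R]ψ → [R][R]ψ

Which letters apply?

R is not reflexive: not 1 R 1.
R is not symmetric: 2 R 1 but not 1 R 2.
R is not transitive: 1 R 0 and 0 R 1 but not 1 R 1.
R is not euclidean: 0 R 1 and 0 R 1 but not 1 R 1.
R is serial: every world has an R-successor.
(A) [R]ψ → ⟨R⟩ψ (axiom D) characterises the serial frames. R is serial — valid.
(B) [R]ψ → ψ is axiom T, which corresponds to reflexivity. R is not reflexive — not valid.
(C) ψ → [R]⟨R⟩ψ is axiom B, which corresponds to symmetry. R is not symmetric — not valid.
(D) ⟨R⟩ψ → [R]⟨R⟩ψ is axiom 5, which corresponds to the euclidean property. R is not euclidean — not valid.
(E) [R]ψ → [R][R]ψ is axiom 4; it is valid on a frame exactly when R is transitive. R is not transitive, so not valid.

A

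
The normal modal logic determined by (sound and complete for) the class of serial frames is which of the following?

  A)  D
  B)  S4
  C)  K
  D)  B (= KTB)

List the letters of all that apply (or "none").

(A) D is determined by exactly this class.
(B) S4 is determined by the class of reflexive and transitive frames.
(C) K is determined by the class of arbitrary frames.
(D) B (= KTB) is determined by the class of reflexive and symmetric frames.

A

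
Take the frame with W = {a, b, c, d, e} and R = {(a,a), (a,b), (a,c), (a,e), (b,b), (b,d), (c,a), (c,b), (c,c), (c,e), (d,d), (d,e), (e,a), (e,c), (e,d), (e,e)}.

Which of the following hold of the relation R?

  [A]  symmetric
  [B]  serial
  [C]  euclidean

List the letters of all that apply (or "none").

B

(A) not symmetric: a R b but not b R a.
(B) serial: every world has an R-successor.
(C) not euclidean: a R b and a R a but not b R a.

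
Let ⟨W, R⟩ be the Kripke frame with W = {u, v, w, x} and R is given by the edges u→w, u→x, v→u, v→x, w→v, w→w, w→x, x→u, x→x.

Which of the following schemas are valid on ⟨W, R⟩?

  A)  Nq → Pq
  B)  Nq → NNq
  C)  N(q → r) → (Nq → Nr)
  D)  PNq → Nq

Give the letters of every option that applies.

A, C

R is not transitive: u R w and w R v but not u R v.
R is not euclidean: u R x and u R w but not x R w.
R is serial: every world has an R-successor.
(A) Nq → Pq is axiom D, which corresponds to seriality. R is serial — valid.
(B) Nq → NNq is axiom 4; it is valid on a frame exactly when R is transitive. R is not transitive, so not valid.
(C) this is just K, valid on every normal frame.
(D) PNq → Nq is the dual of axiom 5; it is valid on a frame exactly when R is euclidean. R is not euclidean, so not valid.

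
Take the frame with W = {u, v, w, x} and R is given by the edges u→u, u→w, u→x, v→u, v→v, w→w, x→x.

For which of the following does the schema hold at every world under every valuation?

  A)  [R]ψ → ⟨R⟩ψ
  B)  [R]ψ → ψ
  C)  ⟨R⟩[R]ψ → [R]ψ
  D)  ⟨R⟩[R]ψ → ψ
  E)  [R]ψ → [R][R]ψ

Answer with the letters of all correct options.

R is reflexive: each world relates to itself.
R is not symmetric: u R w but not w R u.
R is not transitive: v R u and u R w but not v R w.
R is not euclidean: u R w and u R u but not w R u.
R is serial: every world has an R-successor.
(A) axiom D: valid iff R is serial. R is serial — valid.
(B) [R]ψ → ψ is axiom T; it is valid on a frame exactly when R is reflexive. R is reflexive, so valid.
(C) ⟨R⟩[R]ψ → [R]ψ is the dual of axiom 5; it is valid on a frame exactly when R is euclidean. R is not euclidean, so not valid.
(D) ⟨R⟩[R]ψ → ψ is the dual of axiom B; it is valid on a frame exactly when R is symmetric. R is not symmetric, so not valid.
(E) [R]ψ → [R][R]ψ is axiom 4, which corresponds to transitivity. R is not transitive — not valid.

A, B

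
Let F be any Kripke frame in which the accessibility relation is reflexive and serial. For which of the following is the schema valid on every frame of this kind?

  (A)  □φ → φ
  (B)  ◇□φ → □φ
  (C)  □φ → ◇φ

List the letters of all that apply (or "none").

(A) □φ → φ (axiom T) characterises the reflexive frames. Every such R is reflexive — valid.
(B) ◇□φ → □φ is the dual of axiom 5, which corresponds to the euclidean property. Such an R need not be euclidean — not valid.
(C) □φ → ◇φ is axiom D, which corresponds to seriality. Every such R is serial — valid.

A, C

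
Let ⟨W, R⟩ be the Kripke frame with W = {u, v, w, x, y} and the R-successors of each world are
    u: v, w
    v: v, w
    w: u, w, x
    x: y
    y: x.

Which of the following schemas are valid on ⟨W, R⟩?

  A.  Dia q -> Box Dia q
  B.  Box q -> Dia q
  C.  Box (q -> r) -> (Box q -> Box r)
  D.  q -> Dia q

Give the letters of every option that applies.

B, C

R is not reflexive: not u R u.
R is not euclidean: u R w and u R v but not w R v.
R is serial: every world has an R-successor.
(A) Dia q -> Box Dia q is axiom 5; it is valid on a frame exactly when R is euclidean. R is not euclidean, so not valid.
(B) axiom D: valid iff R is serial. R is serial — valid.
(C) Box (q -> r) -> (Box q -> Box r) is axiom K, valid on every Kripke frame — valid.
(D) q -> Dia q is the dual of axiom T; it is valid on a frame exactly when R is reflexive. R is not reflexive, so not valid.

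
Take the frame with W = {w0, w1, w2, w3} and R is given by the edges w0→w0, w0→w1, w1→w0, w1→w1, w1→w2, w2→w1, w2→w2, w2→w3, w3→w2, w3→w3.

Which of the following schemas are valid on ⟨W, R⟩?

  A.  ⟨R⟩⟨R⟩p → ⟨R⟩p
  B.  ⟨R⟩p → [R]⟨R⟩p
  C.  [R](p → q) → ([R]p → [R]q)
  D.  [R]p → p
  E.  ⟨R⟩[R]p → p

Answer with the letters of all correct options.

R is reflexive: each world relates to itself.
R is symmetric: every R-edge is matched by its reverse.
R is not transitive: w0 R w1 and w1 R w2 but not w0 R w2.
R is not euclidean: w1 R w0 and w1 R w2 but not w0 R w2.
(A) the dual of axiom 4: valid iff R is transitive. R is not transitive — not valid.
(B) axiom 5: valid iff R is euclidean. R is not euclidean — not valid.
(C) [R](p → q) → ([R]p → [R]q) is the K axiom; it holds on all frames — valid.
(D) [R]p → p is axiom T, which corresponds to reflexivity. R is reflexive — valid.
(E) ⟨R⟩[R]p → p is the dual of axiom B; it is valid on a frame exactly when R is symmetric. R is symmetric, so valid.

C, D, E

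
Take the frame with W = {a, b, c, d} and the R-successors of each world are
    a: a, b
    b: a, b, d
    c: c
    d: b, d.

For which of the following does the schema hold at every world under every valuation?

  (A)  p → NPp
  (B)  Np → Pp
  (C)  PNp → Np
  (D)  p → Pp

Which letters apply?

R is reflexive: each world relates to itself.
R is symmetric: every R-edge is matched by its reverse.
R is not euclidean: b R a and b R d but not a R d.
R is serial: every world has an R-successor.
(A) axiom B: valid iff R is symmetric. R is symmetric — valid.
(B) Np → Pp is axiom D; it is valid on a frame exactly when R is serial. R is serial, so valid.
(C) PNp → Np (the dual of axiom 5) characterises the euclidean frames. R is not euclidean — not valid.
(D) p → Pp is the dual of axiom T, which corresponds to reflexivity. R is reflexive — valid.

A, B, D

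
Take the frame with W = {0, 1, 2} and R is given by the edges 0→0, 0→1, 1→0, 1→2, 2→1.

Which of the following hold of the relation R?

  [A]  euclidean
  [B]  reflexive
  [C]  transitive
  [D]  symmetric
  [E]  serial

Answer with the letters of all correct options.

(A) not euclidean: 1 R 0 and 1 R 2 but not 0 R 2.
(B) not reflexive: not 1 R 1.
(C) not transitive: 0 R 1 and 1 R 2 but not 0 R 2.
(D) symmetric: every R-edge is matched by its reverse.
(E) serial: every world has an R-successor.

D, E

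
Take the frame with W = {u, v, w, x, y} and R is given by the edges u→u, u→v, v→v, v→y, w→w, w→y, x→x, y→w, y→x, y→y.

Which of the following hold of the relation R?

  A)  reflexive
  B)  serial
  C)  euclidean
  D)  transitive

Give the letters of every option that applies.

A, B

(A) reflexive: each world relates to itself.
(B) serial: every world has an R-successor.
(C) not euclidean: u R v and u R u but not v R u.
(D) not transitive: u R v and v R y but not u R y.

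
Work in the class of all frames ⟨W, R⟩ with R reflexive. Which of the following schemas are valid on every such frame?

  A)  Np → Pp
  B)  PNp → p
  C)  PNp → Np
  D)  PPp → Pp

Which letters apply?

A

A reflexive relation is serial.
(A) Np → Pp (axiom D) characterises the serial frames. Every such R is serial — valid.
(B) PNp → p (the dual of axiom B) characterises the symmetric frames. Such an R need not be symmetric — not valid.
(C) PNp → Np is the dual of axiom 5, which corresponds to the euclidean property. Such an R need not be euclidean — not valid.
(D) PPp → Pp (the dual of axiom 4) characterises the transitive frames. Such an R need not be transitive — not valid.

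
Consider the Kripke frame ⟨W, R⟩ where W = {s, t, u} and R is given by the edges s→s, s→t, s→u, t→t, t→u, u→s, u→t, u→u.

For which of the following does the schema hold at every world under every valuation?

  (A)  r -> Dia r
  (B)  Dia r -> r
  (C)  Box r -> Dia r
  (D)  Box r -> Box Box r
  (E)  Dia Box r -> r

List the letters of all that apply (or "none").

R is reflexive: each world relates to itself.
R is not symmetric: s R t but not t R s.
R is not transitive: t R u and u R s but not t R s.
R is serial: every world has an R-successor.
R is not a subset of the identity: s R t with s ≠ t.
(A) r -> Dia r is the dual of axiom T, which corresponds to reflexivity. R is reflexive — valid.
(B) Dia r -> r is valid only on frames where every R-edge is a self-loop. Here R ⊄ identity — not valid.
(C) Box r -> Dia r is axiom D; it is valid on a frame exactly when R is serial. R is serial, so valid.
(D) Box r -> Box Box r is axiom 4; it is valid on a frame exactly when R is transitive. R is not transitive, so not valid.
(E) Dia Box r -> r (the dual of axiom B) characterises the symmetric frames. R is not symmetric — not valid.

A, C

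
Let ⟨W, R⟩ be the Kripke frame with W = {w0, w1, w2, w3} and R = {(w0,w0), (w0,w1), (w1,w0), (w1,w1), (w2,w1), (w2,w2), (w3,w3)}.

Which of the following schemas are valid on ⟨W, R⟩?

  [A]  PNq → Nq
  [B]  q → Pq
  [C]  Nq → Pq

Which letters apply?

B, C

R is reflexive: each world relates to itself.
R is not euclidean: w2 R w1 and w2 R w2 but not w1 R w2.
R is serial: every world has an R-successor.
(A) PNq → Nq is the dual of axiom 5; it is valid on a frame exactly when R is euclidean. R is not euclidean, so not valid.
(B) q → Pq is the dual of axiom T, which corresponds to reflexivity. R is reflexive — valid.
(C) Nq → Pq is axiom D; it is valid on a frame exactly when R is serial. R is serial, so valid.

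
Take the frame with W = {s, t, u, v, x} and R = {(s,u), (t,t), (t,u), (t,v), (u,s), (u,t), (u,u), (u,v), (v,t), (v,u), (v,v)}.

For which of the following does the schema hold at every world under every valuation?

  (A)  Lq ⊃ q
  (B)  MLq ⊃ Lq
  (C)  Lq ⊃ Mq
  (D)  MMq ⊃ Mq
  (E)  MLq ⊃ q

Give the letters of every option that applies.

E

R is not reflexive: not s R s.
R is symmetric: every R-edge is matched by its reverse.
R is not transitive: s R u and u R s but not s R s.
R is not euclidean: u R s and u R t but not s R t.
R is not serial: x has no R-successor.
(A) Lq ⊃ q (axiom T) characterises the reflexive frames. R is not reflexive — not valid.
(B) MLq ⊃ Lq (the dual of axiom 5) characterises the euclidean frames. R is not euclidean — not valid.
(C) Lq ⊃ Mq is axiom D, which corresponds to seriality. R is not serial — not valid.
(D) MMq ⊃ Mq is the dual of axiom 4; it is valid on a frame exactly when R is transitive. R is not transitive, so not valid.
(E) MLq ⊃ q is the dual of axiom B; it is valid on a frame exactly when R is symmetric. R is symmetric, so valid.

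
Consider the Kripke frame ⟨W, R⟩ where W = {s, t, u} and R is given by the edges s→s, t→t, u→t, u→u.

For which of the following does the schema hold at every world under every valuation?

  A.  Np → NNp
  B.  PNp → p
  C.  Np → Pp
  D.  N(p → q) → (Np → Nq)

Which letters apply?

A, C, D

R is not symmetric: u R t but not t R u.
R is transitive: R is closed under composition.
R is serial: every world has an R-successor.
(A) Np → NNp (axiom 4) characterises the transitive frames. R is transitive — valid.
(B) PNp → p (the dual of axiom B) characterises the symmetric frames. R is not symmetric — not valid.
(C) axiom D: valid iff R is serial. R is serial — valid.
(D) this is just K, valid on every normal frame.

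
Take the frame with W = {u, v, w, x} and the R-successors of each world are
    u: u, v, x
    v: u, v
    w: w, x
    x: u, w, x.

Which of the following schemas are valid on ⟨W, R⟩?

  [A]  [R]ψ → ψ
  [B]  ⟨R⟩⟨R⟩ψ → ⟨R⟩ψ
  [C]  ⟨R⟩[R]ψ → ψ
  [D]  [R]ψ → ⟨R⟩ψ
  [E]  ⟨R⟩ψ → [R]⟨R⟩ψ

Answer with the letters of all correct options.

R is reflexive: each world relates to itself.
R is symmetric: every R-edge is matched by its reverse.
R is not transitive: u R x and x R w but not u R w.
R is not euclidean: u R v and u R x but not v R x.
R is serial: every world has an R-successor.
(A) [R]ψ → ψ is axiom T, which corresponds to reflexivity. R is reflexive — valid.
(B) ⟨R⟩⟨R⟩ψ → ⟨R⟩ψ (the dual of axiom 4) characterises the transitive frames. R is not transitive — not valid.
(C) ⟨R⟩[R]ψ → ψ (the dual of axiom B) characterises the symmetric frames. R is symmetric — valid.
(D) [R]ψ → ⟨R⟩ψ is axiom D; it is valid on a frame exactly when R is serial. R is serial, so valid.
(E) ⟨R⟩ψ → [R]⟨R⟩ψ is axiom 5, which corresponds to the euclidean property. R is not euclidean — not valid.

A, C, D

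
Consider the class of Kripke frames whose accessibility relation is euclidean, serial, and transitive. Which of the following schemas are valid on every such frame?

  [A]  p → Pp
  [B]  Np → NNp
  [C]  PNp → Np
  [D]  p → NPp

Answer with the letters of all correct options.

B, C

(A) the dual of axiom T: valid iff R is reflexive. Such an R need not be reflexive — not valid.
(B) Np → NNp (axiom 4) characterises the transitive frames. Every such R is transitive — valid.
(C) PNp → Np (the dual of axiom 5) characterises the euclidean frames. Every such R is euclidean — valid.
(D) p → NPp is axiom B; it is valid on a frame exactly when R is symmetric. Such an R need not be symmetric, so not valid.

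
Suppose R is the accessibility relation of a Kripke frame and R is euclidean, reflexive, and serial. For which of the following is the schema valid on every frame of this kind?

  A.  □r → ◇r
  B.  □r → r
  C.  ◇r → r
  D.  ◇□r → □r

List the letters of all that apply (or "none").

A relation that is euclidean, reflexive, and serial is also symmetric and transitive.
(A) □r → ◇r is axiom D, which corresponds to seriality. Every such R is serial — valid.
(B) □r → r is axiom T, which corresponds to reflexivity. Every such R is reflexive — valid.
(C) ◇r → r (the converse of T) corresponds to R being a subset of the identity. Such an R need not be a subset of the identity, so not valid.
(D) ◇□r → □r (the dual of axiom 5) characterises the euclidean frames. Every such R is euclidean — valid.

A, B, D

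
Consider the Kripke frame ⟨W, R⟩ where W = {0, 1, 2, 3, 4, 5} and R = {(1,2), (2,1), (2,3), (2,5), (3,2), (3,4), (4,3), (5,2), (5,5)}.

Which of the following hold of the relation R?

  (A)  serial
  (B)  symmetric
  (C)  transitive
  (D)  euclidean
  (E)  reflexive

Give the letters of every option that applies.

B

(A) not serial: 0 has no R-successor.
(B) symmetric: every R-edge is matched by its reverse.
(C) not transitive: 1 R 2 and 2 R 1 but not 1 R 1.
(D) not euclidean: 2 R 1 and 2 R 3 but not 1 R 3.
(E) not reflexive: not 0 R 0.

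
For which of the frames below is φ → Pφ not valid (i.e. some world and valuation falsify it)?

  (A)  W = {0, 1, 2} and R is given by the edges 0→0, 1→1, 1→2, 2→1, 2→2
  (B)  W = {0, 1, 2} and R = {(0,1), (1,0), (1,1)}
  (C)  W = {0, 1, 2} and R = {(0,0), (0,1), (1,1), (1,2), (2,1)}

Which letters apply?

The schema φ → Pφ is the dual of axiom T; it is valid on a frame iff R is reflexive.
(A) R is reflexive (each world relates to itself), so the schema is valid here.
(B) R is not reflexive (not 0 R 0), so the schema fails here.
(C) R is not reflexive (not 2 R 2), so the schema fails here.

B, C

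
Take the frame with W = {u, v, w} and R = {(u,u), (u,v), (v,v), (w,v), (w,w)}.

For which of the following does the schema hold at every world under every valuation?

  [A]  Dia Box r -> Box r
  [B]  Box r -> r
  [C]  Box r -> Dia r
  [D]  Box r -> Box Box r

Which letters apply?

R is reflexive: each world relates to itself.
R is transitive: R is closed under composition.
R is not euclidean: u R v and u R u but not v R u.
R is serial: every world has an R-successor.
(A) Dia Box r -> Box r (the dual of axiom 5) characterises the euclidean frames. R is not euclidean — not valid.
(B) Box r -> r is axiom T, which corresponds to reflexivity. R is reflexive — valid.
(C) Box r -> Dia r (axiom D) characterises the serial frames. R is serial — valid.
(D) Box r -> Box Box r is axiom 4; it is valid on a frame exactly when R is transitive. R is transitive, so valid.

B, C, D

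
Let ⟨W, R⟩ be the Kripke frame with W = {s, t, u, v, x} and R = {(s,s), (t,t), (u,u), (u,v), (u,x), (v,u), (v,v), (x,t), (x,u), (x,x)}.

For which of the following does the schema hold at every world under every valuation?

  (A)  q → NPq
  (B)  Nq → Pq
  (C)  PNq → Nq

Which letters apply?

B

R is not symmetric: x R t but not t R x.
R is not euclidean: u R v and u R x but not v R x.
R is serial: every world has an R-successor.
(A) q → NPq (axiom B) characterises the symmetric frames. R is not symmetric — not valid.
(B) axiom D: valid iff R is serial. R is serial — valid.
(C) PNq → Nq is the dual of axiom 5; it is valid on a frame exactly when R is euclidean. R is not euclidean, so not valid.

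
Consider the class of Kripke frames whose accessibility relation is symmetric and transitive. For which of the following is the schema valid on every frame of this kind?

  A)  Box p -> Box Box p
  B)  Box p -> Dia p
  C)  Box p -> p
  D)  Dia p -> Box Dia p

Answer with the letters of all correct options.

A symmetric transitive relation is euclidean (uRv and uRw give vRu by symmetry, then vRw by transitivity).
(A) Box p -> Box Box p (axiom 4) characterises the transitive frames. Every such R is transitive — valid.
(B) Box p -> Dia p (axiom D) characterises the serial frames. Such an R need not be serial — not valid.
(C) axiom T: valid iff R is reflexive. Such an R need not be reflexive — not valid.
(D) Dia p -> Box Dia p (axiom 5) characterises the euclidean frames. Every such R is euclidean — valid.

A, D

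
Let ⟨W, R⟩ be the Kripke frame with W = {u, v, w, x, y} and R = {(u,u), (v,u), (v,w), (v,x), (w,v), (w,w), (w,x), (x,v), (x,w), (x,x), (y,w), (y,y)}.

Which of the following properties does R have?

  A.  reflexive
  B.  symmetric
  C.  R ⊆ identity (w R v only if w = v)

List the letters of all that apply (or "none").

(A) not reflexive: not v R v.
(B) not symmetric: v R u but not u R v.
(C) not ⊆ identity: v R u with v ≠ u.

none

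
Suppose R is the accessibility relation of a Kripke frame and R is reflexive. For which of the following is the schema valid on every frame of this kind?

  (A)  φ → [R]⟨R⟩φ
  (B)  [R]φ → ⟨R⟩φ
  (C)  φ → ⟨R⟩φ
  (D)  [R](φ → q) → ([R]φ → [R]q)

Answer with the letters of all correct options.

B, C, D

A reflexive relation is serial.
(A) φ → [R]⟨R⟩φ is axiom B, which corresponds to symmetry. Such an R need not be symmetric — not valid.
(B) [R]φ → ⟨R⟩φ is axiom D; it is valid on a frame exactly when R is serial. Every such R is serial, so valid.
(C) φ → ⟨R⟩φ is the dual of axiom T; it is valid on a frame exactly when R is reflexive. Every such R is reflexive, so valid.
(D) [R](φ → q) → ([R]φ → [R]q) is axiom K, valid on every Kripke frame — valid.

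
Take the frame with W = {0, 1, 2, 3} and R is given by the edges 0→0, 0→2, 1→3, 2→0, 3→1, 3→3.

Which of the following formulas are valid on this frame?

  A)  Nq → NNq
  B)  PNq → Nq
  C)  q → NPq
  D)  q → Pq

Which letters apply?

R is not reflexive: not 1 R 1.
R is symmetric: every R-edge is matched by its reverse.
R is not transitive: 1 R 3 and 3 R 1 but not 1 R 1.
R is not euclidean: 0 R 2 and 0 R 2 but not 2 R 2.
(A) axiom 4: valid iff R is transitive. R is not transitive — not valid.
(B) PNq → Nq is the dual of axiom 5, which corresponds to the euclidean property. R is not euclidean — not valid.
(C) q → NPq is axiom B; it is valid on a frame exactly when R is symmetric. R is symmetric, so valid.
(D) q → Pq is the dual of axiom T, which corresponds to reflexivity. R is not reflexive — not valid.

C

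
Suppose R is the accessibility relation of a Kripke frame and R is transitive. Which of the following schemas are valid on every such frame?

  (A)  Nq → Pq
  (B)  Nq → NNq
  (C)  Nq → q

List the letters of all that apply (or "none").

(A) Nq → Pq (axiom D) characterises the serial frames. Such an R need not be serial — not valid.
(B) axiom 4: valid iff R is transitive. Every such R is transitive — valid.
(C) Nq → q (axiom T) characterises the reflexive frames. Such an R need not be reflexive — not valid.

B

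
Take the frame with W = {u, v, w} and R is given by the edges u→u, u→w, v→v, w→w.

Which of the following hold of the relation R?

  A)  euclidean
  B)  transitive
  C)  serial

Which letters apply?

B, C

(A) not euclidean: u R w and u R u but not w R u.
(B) transitive: R is closed under composition.
(C) serial: every world has an R-successor.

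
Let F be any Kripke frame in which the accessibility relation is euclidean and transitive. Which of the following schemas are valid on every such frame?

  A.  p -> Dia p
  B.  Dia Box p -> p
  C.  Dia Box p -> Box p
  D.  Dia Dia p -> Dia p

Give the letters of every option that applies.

C, D

(A) p -> Dia p is the dual of axiom T, which corresponds to reflexivity. Such an R need not be reflexive — not valid.
(B) Dia Box p -> p is the dual of axiom B, which corresponds to symmetry. Such an R need not be symmetric — not valid.
(C) Dia Box p -> Box p is the dual of axiom 5; it is valid on a frame exactly when R is euclidean. Every such R is euclidean, so valid.
(D) Dia Dia p -> Dia p is the dual of axiom 4, which corresponds to transitivity. Every such R is transitive — valid.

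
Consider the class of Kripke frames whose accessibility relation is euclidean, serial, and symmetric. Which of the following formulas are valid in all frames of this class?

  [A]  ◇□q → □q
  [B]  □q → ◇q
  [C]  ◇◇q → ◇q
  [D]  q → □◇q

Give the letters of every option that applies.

Serial, symmetric and euclidean together give transitive (from symmetry + euclidean) and then reflexive; the relation is an equivalence.
(A) the dual of axiom 5: valid iff R is euclidean. Every such R is euclidean — valid.
(B) □q → ◇q (axiom D) characterises the serial frames. Every such R is serial — valid.
(C) ◇◇q → ◇q (the dual of axiom 4) characterises the transitive frames. Every such R is transitive — valid.
(D) axiom B: valid iff R is symmetric. Every such R is symmetric — valid.

A, B, C, D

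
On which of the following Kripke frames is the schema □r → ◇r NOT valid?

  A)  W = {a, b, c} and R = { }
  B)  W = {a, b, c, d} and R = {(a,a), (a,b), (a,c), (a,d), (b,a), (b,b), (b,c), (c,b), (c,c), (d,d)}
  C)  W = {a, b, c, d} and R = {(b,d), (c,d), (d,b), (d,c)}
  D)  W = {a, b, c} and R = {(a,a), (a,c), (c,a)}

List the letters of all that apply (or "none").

A, C, D

The schema □r → ◇r is axiom D; it is valid on a frame iff R is serial.
(A) R is not serial (a has no R-successor), so the schema fails here.
(B) R is serial (every world has an R-successor), so the schema is valid here.
(C) R is not serial (a has no R-successor), so the schema fails here.
(D) R is not serial (b has no R-successor), so the schema fails here.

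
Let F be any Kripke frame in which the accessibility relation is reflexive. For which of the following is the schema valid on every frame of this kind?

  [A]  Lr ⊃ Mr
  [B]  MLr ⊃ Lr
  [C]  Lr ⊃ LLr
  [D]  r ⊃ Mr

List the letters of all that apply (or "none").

A, D

A reflexive relation is serial.
(A) axiom D: valid iff R is serial. Every such R is serial — valid.
(B) MLr ⊃ Lr (the dual of axiom 5) characterises the euclidean frames. Such an R need not be euclidean — not valid.
(C) axiom 4: valid iff R is transitive. Such an R need not be transitive — not valid.
(D) r ⊃ Mr (the dual of axiom T) characterises the reflexive frames. Every such R is reflexive — valid.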